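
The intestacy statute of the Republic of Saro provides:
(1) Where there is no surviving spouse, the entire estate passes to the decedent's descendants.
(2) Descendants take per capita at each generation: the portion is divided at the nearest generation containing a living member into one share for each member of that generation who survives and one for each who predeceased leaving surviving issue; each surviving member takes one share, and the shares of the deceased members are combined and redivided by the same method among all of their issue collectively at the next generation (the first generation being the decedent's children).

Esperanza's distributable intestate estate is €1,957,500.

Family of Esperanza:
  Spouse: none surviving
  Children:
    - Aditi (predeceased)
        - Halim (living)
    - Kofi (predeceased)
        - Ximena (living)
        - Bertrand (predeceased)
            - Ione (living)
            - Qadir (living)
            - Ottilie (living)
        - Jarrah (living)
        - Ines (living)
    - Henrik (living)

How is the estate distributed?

Halim: €261,000; Ximena: €261,000; Ione: €87,000; Qadir: €87,000; Ottilie: €87,000; Jarrah: €261,000; Ines: €261,000; Henrik: €652,500

The entire €1,957,500 passes to the descendants.
That amount (€1,957,500) is divided at the children's generation into 3 shares of €652,500. Henrik takes €652,500. The 2 shares of the deceased (Aditi and Kofi) are combined into a pool of €1,305,000.
That pool (€1,305,000) is divided at the grandchildren's generation into 5 shares of €261,000. Halim, Ximena, Jarrah, and Ines each take €261,000. The remaining share for the deceased Bertrand (€261,000) is carried to the next generation.
That pool (€261,000) is divided at the great-grandchildren's generation equally among Ione, Qadir, and Ottilie: €87,000 each.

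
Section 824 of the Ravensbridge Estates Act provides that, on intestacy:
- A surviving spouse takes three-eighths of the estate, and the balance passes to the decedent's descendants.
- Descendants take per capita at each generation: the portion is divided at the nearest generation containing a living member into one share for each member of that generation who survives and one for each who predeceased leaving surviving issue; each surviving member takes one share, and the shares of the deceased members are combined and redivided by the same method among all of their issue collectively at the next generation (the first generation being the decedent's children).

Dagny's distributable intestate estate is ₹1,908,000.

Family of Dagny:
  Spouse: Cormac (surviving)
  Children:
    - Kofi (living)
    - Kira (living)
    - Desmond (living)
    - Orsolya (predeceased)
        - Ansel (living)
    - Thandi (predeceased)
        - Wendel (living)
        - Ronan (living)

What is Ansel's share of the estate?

Cormac takes three-eighths of ₹1,908,000 = ₹715,500. The remaining ₹1,192,500 passes to the descendants.
The descendants' portion (₹1,192,500) is divided at the children's generation into 5 shares of ₹238,500. Kofi, Kira, and Desmond each take ₹238,500. The 2 shares of the deceased (Orsolya and Thandi) are combined into a pool of ₹477,000.
That pool (₹477,000) is divided at the grandchildren's generation equally among Ansel, Wendel, and Ronan: ₹159,000 each.

Ansel receives ₹159,000.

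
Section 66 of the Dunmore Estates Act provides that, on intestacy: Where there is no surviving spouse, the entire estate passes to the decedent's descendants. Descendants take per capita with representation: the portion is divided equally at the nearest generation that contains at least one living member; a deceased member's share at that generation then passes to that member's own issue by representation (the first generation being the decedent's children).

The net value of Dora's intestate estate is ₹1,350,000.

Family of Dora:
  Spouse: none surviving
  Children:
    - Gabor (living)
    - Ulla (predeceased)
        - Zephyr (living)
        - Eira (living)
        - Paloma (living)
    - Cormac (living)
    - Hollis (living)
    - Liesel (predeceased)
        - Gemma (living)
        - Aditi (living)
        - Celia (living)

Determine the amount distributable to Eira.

Eira receives ₹90,000.

The entire ₹1,350,000 passes to the descendants.
That amount (₹1,350,000) is divided into 5 shares of ₹270,000: Gabor, Cormac, and Hollis each take ₹270,000; Ulla's ₹270,000 share passes to Ulla's issue; Liesel's ₹270,000 share passes to Liesel's issue.
Ulla's share (₹270,000) is divided into 3 shares of ₹90,000: Zephyr, Eira, and Paloma each take ₹90,000.
Liesel's share (₹270,000) is divided into 3 shares of ₹90,000: Gemma, Aditi, and Celia each take ₹90,000.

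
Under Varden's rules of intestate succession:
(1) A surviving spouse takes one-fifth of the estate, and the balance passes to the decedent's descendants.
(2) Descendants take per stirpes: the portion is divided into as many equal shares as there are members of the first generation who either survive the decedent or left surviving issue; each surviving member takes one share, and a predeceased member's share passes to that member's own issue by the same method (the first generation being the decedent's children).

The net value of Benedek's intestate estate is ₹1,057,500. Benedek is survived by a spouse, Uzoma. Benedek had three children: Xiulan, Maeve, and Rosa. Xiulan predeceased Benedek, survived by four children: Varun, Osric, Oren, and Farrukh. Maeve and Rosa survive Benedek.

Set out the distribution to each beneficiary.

Uzoma takes one-fifth of ₹1,057,500 = ₹211,500. The remaining ₹846,000 passes to the descendants.
The descendants' portion (₹846,000) is divided into 3 shares of ₹282,000: Maeve and Rosa each take ₹282,000; Xiulan's ₹282,000 share passes to Xiulan's issue.
Xiulan's share (₹282,000) is divided into 4 shares of ₹70,500: Varun, Osric, Oren, and Farrukh each take ₹70,500.

Uzoma: ₹211,500; Varun: ₹70,500; Osric: ₹70,500; Oren: ₹70,500; Farrukh: ₹70,500; Maeve: ₹282,000; Rosa: ₹282,000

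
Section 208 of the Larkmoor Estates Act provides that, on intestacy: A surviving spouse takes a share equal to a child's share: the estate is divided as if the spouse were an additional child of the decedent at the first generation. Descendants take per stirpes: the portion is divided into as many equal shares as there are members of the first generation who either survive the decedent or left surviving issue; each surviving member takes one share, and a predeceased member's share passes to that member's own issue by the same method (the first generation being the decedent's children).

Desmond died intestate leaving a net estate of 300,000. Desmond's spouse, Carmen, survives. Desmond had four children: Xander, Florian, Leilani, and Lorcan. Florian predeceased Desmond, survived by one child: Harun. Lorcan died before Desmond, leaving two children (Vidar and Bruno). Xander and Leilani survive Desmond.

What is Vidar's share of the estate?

The spouse counts as an additional share at the children's level, so there are 5 primary shares of 60,000. Carmen takes one such share (60,000).
The children's combined portion (240,000) is divided into 4 shares of 60,000: Xander and Leilani each take 60,000; Florian's 60,000 share passes to Florian's issue; Lorcan's 60,000 share passes to Lorcan's issue.
Florian's share (60,000) passes entirely to Harun.
Lorcan's share (60,000) is divided into 2 shares of 30,000: Vidar and Bruno each take 30,000.

Vidar receives 30,000.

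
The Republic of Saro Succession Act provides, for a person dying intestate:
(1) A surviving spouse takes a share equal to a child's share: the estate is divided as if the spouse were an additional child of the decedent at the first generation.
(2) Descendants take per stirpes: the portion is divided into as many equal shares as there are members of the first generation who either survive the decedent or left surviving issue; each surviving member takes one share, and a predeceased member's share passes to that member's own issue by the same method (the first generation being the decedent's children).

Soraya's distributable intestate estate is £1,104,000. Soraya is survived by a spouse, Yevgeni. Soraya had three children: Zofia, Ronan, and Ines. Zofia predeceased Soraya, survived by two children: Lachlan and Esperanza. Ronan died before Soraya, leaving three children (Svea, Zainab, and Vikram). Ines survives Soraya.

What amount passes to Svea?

Svea receives £92,000.

The spouse counts as an additional share at the children's level, so there are 4 primary shares of £276,000. Yevgeni takes one such share (£276,000).
The children's combined portion (£828,000) is divided into 3 shares of £276,000: Ines takes £276,000; Zofia's £276,000 share passes to Zofia's issue; Ronan's £276,000 share passes to Ronan's issue.
Zofia's share (£276,000) is divided into 2 shares of £138,000: Lachlan and Esperanza each take £138,000.
Ronan's share (£276,000) is divided into 3 shares of £92,000: Svea, Zainab, and Vikram each take £92,000.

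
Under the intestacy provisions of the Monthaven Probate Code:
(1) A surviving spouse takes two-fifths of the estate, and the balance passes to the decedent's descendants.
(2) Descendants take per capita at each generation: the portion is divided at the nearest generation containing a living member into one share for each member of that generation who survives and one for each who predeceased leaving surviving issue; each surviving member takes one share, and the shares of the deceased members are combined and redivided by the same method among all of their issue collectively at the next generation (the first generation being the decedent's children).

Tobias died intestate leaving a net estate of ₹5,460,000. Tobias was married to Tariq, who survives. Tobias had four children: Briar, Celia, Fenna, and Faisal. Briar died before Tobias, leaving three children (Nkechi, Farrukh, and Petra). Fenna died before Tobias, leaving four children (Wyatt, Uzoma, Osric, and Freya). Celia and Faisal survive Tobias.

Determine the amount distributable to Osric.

Osric receives ₹234,000.

Tariq takes two-fifths of ₹5,460,000 = ₹2,184,000. The remaining ₹3,276,000 passes to the descendants.
The descendants' portion (₹3,276,000) is divided at the children's generation into 4 shares of ₹819,000. Celia and Faisal each take ₹819,000. The 2 shares of the deceased (Briar and Fenna) are combined into a pool of ₹1,638,000.
That pool (₹1,638,000) is divided at the grandchildren's generation equally among Nkechi, Farrukh, Petra, Wyatt, Uzoma, Osric, and Freya: ₹234,000 each.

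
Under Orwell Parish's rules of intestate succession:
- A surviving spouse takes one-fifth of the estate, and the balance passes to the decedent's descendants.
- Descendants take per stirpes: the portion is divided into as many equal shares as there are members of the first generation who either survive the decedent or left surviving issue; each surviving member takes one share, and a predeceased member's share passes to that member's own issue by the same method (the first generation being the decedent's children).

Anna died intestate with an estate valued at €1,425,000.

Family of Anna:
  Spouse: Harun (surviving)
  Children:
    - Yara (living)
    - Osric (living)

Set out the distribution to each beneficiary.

Harun: €285,000; Yara: €570,000; Osric: €570,000

Harun takes one-fifth of €1,425,000 = €285,000. The remaining €1,140,000 passes to the descendants.
The descendants' portion (€1,140,000) is divided into 2 shares of €570,000: Yara and Osric each take €570,000.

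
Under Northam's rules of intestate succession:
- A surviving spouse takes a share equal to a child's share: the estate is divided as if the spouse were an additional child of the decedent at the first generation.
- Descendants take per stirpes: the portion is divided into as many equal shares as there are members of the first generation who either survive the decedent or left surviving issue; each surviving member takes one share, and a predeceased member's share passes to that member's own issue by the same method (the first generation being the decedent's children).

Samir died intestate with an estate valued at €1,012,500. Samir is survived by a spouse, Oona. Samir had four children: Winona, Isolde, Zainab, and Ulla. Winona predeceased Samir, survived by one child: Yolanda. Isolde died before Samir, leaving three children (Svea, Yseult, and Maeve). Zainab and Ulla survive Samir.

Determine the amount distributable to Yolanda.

Yolanda receives €202,500.

The spouse counts as an additional share at the children's level, so there are 5 primary shares of €202,500. Oona takes one such share (€202,500).
The children's combined portion (€810,000) is divided into 4 shares of €202,500: Zainab and Ulla each take €202,500; Winona's €202,500 share passes to Winona's issue; Isolde's €202,500 share passes to Isolde's issue.
Winona's share (€202,500) passes entirely to Yolanda.
Isolde's share (€202,500) is divided into 3 shares of €67,500: Svea, Yseult, and Maeve each take €67,500.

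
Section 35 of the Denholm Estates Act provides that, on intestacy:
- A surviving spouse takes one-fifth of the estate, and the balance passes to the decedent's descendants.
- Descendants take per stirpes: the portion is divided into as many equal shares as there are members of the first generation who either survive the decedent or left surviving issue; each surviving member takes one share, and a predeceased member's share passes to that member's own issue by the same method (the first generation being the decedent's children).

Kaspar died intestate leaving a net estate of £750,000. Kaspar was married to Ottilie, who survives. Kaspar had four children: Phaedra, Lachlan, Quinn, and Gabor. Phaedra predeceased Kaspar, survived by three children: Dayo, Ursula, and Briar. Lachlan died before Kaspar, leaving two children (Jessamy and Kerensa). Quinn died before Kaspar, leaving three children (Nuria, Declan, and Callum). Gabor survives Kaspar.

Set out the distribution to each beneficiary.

Ottilie: £150,000; Dayo: £50,000; Ursula: £50,000; Briar: £50,000; Jessamy: £75,000; Kerensa: £75,000; Nuria: £50,000; Declan: £50,000; Callum: £50,000; Gabor: £150,000

Ottilie takes one-fifth of £750,000 = £150,000. The remaining £600,000 passes to the descendants.
The descendants' portion (£600,000) is divided into 4 shares of £150,000: Gabor takes £150,000; Phaedra's £150,000 share passes to Phaedra's issue; Lachlan's £150,000 share passes to Lachlan's issue; Quinn's £150,000 share passes to Quinn's issue.
Phaedra's share (£150,000) is divided into 3 shares of £50,000: Dayo, Ursula, and Briar each take £50,000.
Lachlan's share (£150,000) is divided into 2 shares of £75,000: Jessamy and Kerensa each take £75,000.
Quinn's share (£150,000) is divided into 3 shares of £50,000: Nuria, Declan, and Callum each take £50,000.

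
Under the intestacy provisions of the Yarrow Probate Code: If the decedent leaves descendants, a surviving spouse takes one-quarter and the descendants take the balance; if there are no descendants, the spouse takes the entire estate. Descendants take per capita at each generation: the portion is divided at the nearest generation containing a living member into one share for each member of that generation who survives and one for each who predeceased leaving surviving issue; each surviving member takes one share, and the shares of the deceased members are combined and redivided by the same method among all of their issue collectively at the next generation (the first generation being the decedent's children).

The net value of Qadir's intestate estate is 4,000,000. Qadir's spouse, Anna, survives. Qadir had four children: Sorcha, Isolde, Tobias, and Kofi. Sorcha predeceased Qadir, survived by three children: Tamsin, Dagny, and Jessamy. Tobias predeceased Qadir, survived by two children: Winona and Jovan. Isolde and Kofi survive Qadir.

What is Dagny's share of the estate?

Anna takes one-quarter of 4,000,000 = 1,000,000. The remaining 3,000,000 passes to the descendants.
The descendants' portion (3,000,000) is divided at the children's generation into 4 shares of 750,000. Isolde and Kofi each take 750,000. The 2 shares of the deceased (Sorcha and Tobias) are combined into a pool of 1,500,000.
That pool (1,500,000) is divided at the grandchildren's generation equally among Tamsin, Dagny, Jessamy, Winona, and Jovan: 300,000 each.

Dagny receives 300,000.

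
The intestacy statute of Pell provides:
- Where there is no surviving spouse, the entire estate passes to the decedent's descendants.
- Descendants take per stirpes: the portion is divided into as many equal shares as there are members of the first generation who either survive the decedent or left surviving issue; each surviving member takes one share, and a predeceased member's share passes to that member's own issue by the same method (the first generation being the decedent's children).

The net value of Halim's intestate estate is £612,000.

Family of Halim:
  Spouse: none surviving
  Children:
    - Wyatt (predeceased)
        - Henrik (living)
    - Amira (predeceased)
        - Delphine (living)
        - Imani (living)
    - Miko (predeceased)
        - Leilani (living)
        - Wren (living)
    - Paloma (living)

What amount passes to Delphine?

The entire £612,000 passes to the descendants.
That amount (£612,000) is divided into 4 shares of £153,000: Paloma takes £153,000; Wyatt's £153,000 share passes to Wyatt's issue; Amira's £153,000 share passes to Amira's issue; Miko's £153,000 share passes to Miko's issue.
Wyatt's share (£153,000) passes entirely to Henrik.
Amira's share (£153,000) is divided into 2 shares of £76,500: Delphine and Imani each take £76,500.
Miko's share (£153,000) is divided into 2 shares of £76,500: Leilani and Wren each take £76,500.

Delphine receives £76,500.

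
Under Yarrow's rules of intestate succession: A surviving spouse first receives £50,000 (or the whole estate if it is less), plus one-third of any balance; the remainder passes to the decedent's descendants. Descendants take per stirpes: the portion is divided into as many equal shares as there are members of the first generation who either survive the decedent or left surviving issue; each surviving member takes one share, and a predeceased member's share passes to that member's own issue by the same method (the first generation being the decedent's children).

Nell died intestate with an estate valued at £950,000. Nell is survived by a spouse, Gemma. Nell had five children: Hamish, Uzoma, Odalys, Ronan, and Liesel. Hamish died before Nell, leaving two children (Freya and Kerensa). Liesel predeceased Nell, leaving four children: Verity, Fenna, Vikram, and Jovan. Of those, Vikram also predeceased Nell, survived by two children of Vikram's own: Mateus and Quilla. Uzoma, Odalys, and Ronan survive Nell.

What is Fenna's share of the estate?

Gemma first takes £50,000, leaving a balance of £900,000. Gemma then takes one-third of the balance (£300,000), for a total of £350,000. The remaining £600,000 passes to the descendants.
The descendants' portion (£600,000) is divided into 5 shares of £120,000: Uzoma, Odalys, and Ronan each take £120,000; Hamish's £120,000 share passes to Hamish's issue; Liesel's £120,000 share passes to Liesel's issue.
Hamish's share (£120,000) is divided into 2 shares of £60,000: Freya and Kerensa each take £60,000.
Liesel's share (£120,000) is divided into 4 shares of £30,000: Verity, Fenna, and Jovan each take £30,000; Vikram's £30,000 share passes to Vikram's issue.
Vikram's share (£30,000) is divided into 2 shares of £15,000: Mateus and Quilla each take £15,000.

Fenna receives £30,000.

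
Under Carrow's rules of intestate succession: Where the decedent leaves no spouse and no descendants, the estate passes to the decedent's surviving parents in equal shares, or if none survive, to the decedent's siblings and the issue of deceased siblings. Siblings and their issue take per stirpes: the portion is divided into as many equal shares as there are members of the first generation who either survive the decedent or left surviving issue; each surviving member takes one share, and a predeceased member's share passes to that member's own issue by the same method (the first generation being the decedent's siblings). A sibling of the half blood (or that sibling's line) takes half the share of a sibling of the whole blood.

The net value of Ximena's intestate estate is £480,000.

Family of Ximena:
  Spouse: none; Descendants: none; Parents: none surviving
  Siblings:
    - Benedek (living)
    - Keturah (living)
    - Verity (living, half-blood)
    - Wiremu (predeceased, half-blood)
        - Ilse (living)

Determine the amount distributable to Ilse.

Ilse receives £80,000.

The entire £480,000 passes to the siblings and their issue.
Counting each half-blood sibling's line as half a unit, there are 3 units in £480,000, so one unit is £160,000. Whole-blood lines (Benedek and Keturah) take £160,000 each; half-blood lines (Verity and Wiremu) take £80,000 each.
Wiremu's share (£80,000) passes entirely to Ilse.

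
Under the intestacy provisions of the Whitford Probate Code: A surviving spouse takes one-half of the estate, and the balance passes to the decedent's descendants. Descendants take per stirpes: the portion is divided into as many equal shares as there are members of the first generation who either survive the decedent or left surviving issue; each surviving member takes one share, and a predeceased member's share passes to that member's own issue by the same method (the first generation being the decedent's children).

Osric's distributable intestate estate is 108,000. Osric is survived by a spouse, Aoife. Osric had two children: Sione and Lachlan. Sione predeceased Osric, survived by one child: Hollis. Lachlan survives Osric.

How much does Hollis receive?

Aoife takes one-half of 108,000 = 54,000. The remaining 54,000 passes to the descendants.
The descendants' portion (54,000) is divided into 2 shares of 27,000: Lachlan takes 27,000; Sione's 27,000 share passes to Sione's issue.
Sione's share (27,000) passes entirely to Hollis.

Hollis receives 27,000.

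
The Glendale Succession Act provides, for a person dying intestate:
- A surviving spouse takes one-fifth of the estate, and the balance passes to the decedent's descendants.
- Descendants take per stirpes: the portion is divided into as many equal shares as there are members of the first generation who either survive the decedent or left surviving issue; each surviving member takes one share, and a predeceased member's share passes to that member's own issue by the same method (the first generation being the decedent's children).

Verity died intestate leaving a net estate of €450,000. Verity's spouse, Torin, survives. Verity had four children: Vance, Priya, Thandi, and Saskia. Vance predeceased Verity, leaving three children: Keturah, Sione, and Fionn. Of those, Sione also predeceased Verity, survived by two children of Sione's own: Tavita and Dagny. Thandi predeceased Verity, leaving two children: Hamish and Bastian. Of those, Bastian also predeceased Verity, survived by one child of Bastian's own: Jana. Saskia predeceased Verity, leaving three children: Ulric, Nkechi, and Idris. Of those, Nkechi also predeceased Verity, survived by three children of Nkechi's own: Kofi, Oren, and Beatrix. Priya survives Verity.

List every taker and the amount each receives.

Torin takes one-fifth of €450,000 = €90,000. The remaining €360,000 passes to the descendants.
The descendants' portion (€360,000) is divided into 4 shares of €90,000: Priya takes €90,000; Vance's €90,000 share passes to Vance's issue; Thandi's €90,000 share passes to Thandi's issue; Saskia's €90,000 share passes to Saskia's issue.
Vance's share (€90,000) is divided into 3 shares of €30,000: Keturah and Fionn each take €30,000; Sione's €30,000 share passes to Sione's issue.
Sione's share (€30,000) is divided into 2 shares of €15,000: Tavita and Dagny each take €15,000.
Thandi's share (€90,000) is divided into 2 shares of €45,000: Hamish takes €45,000; Bastian's €45,000 share passes to Bastian's issue.
Bastian's share (€45,000) passes entirely to Jana.
Saskia's share (€90,000) is divided into 3 shares of €30,000: Ulric and Idris each take €30,000; Nkechi's €30,000 share passes to Nkechi's issue.
Nkechi's share (€30,000) is divided into 3 shares of €10,000: Kofi, Oren, and Beatrix each take €10,000.

Torin: €90,000; Keturah: €30,000; Tavita: €15,000; Dagny: €15,000; Fionn: €30,000; Priya: €90,000; Hamish: €45,000; Jana: €45,000; Ulric: €30,000; Kofi: €10,000; Oren: €10,000; Beatrix: €10,000; Idris: €30,000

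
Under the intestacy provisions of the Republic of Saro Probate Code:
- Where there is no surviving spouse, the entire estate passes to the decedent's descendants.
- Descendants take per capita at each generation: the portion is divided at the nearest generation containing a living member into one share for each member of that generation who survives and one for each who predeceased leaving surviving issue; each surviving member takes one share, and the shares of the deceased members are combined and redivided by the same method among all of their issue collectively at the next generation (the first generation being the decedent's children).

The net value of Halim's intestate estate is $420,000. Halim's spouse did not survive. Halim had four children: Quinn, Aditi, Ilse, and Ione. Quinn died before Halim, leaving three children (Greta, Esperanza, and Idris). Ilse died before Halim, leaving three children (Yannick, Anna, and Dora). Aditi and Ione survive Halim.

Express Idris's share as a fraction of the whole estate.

The entire $420,000 passes to the descendants.
That amount ($420,000) is divided at the children's generation into 4 shares of $105,000. Aditi and Ione each take $105,000. The 2 shares of the deceased (Quinn and Ilse) are combined into a pool of $210,000.
That pool ($210,000) is divided at the grandchildren's generation equally among Greta, Esperanza, Idris, Yannick, Anna, and Dora: $35,000 each.

Idris receives 1/12 of the estate.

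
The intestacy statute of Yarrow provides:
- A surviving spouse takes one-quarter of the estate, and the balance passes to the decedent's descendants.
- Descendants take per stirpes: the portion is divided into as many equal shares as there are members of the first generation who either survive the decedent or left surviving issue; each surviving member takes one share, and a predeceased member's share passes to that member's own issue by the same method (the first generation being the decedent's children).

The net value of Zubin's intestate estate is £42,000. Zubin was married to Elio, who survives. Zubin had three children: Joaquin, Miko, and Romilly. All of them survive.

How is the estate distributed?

Elio: £10,500; Joaquin: £10,500; Miko: £10,500; Romilly: £10,500

Elio takes one-quarter of £42,000 = £10,500. The remaining £31,500 passes to the descendants.
The descendants' portion (£31,500) is divided into 3 shares of £10,500: Joaquin, Miko, and Romilly each take £10,500.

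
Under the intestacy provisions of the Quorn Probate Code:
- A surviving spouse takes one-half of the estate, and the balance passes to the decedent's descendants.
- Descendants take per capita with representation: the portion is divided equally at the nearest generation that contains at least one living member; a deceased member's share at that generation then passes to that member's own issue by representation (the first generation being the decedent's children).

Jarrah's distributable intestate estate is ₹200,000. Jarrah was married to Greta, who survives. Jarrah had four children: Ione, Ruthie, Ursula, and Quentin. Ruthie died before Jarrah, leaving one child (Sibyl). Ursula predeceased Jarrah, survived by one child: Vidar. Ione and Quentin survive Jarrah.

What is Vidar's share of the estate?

Greta takes one-half of ₹200,000 = ₹100,000. The remaining ₹100,000 passes to the descendants.
The descendants' portion (₹100,000) is divided into 4 shares of ₹25,000: Ione and Quentin each take ₹25,000; Ruthie's ₹25,000 share passes to Ruthie's issue; Ursula's ₹25,000 share passes to Ursula's issue.
Ruthie's share (₹25,000) passes entirely to Sibyl.
Ursula's share (₹25,000) passes entirely to Vidar.

Vidar receives ₹25,000.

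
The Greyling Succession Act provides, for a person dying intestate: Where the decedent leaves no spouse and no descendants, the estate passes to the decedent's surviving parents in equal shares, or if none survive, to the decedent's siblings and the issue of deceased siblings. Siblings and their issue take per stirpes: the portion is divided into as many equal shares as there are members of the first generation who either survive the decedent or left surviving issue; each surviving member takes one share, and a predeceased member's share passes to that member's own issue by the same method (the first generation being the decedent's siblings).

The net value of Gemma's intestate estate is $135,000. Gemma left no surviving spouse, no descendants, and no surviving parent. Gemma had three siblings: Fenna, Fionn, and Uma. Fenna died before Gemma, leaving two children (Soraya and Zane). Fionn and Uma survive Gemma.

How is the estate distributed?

Soraya: $22,500; Zane: $22,500; Fionn: $45,000; Uma: $45,000

The entire $135,000 passes to the siblings and their issue.
That amount ($135,000) is divided into 3 shares of $45,000: Fionn and Uma each take $45,000; Fenna's $45,000 share passes to Fenna's issue.
Fenna's share ($45,000) is divided into 2 shares of $22,500: Soraya and Zane each take $22,500.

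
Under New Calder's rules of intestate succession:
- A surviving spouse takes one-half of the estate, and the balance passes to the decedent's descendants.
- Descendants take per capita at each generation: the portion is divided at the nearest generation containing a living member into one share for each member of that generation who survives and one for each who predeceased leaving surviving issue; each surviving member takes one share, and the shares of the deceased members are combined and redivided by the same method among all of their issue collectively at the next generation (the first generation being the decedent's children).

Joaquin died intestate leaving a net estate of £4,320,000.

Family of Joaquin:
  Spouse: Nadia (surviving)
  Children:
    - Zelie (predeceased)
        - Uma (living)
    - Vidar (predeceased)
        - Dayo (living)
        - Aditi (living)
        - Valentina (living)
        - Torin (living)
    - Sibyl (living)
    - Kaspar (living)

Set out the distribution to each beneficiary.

Nadia takes one-half of £4,320,000 = £2,160,000. The remaining £2,160,000 passes to the descendants.
The descendants' portion (£2,160,000) is divided at the children's generation into 4 shares of £540,000. Sibyl and Kaspar each take £540,000. The 2 shares of the deceased (Zelie and Vidar) are combined into a pool of £1,080,000.
That pool (£1,080,000) is divided at the grandchildren's generation equally among Uma, Dayo, Aditi, Valentina, and Torin: £216,000 each.

Nadia: £2,160,000; Uma: £216,000; Dayo: £216,000; Aditi: £216,000; Valentina: £216,000; Torin: £216,000; Sibyl: £540,000; Kaspar: £540,000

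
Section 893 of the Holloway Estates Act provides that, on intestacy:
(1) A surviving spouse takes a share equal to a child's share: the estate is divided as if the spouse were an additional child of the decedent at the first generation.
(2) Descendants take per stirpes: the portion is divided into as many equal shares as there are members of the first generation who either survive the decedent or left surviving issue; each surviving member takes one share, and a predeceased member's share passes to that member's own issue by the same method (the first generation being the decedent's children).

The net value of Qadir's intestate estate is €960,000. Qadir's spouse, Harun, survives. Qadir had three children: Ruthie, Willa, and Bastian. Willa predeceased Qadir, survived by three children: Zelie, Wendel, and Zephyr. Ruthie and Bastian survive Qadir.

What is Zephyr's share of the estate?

The spouse counts as an additional share at the children's level, so there are 4 primary shares of €240,000. Harun takes one such share (€240,000).
The children's combined portion (€720,000) is divided into 3 shares of €240,000: Ruthie and Bastian each take €240,000; Willa's €240,000 share passes to Willa's issue.
Willa's share (€240,000) is divided into 3 shares of €80,000: Zelie, Wendel, and Zephyr each take €80,000.

Zephyr receives €80,000.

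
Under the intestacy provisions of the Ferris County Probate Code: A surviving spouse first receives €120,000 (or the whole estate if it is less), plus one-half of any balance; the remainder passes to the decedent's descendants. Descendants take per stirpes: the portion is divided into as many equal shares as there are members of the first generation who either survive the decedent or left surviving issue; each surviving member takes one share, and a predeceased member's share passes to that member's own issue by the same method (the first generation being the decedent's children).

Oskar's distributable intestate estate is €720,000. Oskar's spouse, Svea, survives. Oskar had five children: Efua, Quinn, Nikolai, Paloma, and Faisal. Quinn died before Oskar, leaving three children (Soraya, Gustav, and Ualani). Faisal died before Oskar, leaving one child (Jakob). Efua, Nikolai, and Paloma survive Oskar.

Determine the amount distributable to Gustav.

Svea first takes €120,000, leaving a balance of €600,000. Svea then takes one-half of the balance (€300,000), for a total of €420,000. The remaining €300,000 passes to the descendants.
The descendants' portion (€300,000) is divided into 5 shares of €60,000: Efua, Nikolai, and Paloma each take €60,000; Quinn's €60,000 share passes to Quinn's issue; Faisal's €60,000 share passes to Faisal's issue.
Quinn's share (€60,000) is divided into 3 shares of €20,000: Soraya, Gustav, and Ualani each take €20,000.
Faisal's share (€60,000) passes entirely to Jakob.

Gustav receives €20,000.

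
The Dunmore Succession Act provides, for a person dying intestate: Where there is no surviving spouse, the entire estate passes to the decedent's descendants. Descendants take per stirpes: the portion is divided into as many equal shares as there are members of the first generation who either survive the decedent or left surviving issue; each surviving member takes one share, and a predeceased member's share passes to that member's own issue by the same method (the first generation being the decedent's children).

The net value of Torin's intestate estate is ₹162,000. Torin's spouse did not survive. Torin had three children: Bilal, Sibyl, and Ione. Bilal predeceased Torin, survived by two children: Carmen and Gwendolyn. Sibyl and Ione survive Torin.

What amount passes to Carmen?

Carmen receives ₹27,000.

The entire ₹162,000 passes to the descendants.
That amount (₹162,000) is divided into 3 shares of ₹54,000: Sibyl and Ione each take ₹54,000; Bilal's ₹54,000 share passes to Bilal's issue.
Bilal's share (₹54,000) is divided into 2 shares of ₹27,000: Carmen and Gwendolyn each take ₹27,000.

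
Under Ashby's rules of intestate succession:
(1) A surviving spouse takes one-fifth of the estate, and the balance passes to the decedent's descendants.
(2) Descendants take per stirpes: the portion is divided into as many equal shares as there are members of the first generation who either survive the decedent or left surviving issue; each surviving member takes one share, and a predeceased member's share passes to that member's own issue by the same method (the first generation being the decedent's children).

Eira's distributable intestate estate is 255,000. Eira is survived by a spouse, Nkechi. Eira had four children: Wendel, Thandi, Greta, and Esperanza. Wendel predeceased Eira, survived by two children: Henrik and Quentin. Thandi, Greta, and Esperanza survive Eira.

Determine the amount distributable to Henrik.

Henrik receives 25,500.

Nkechi takes one-fifth of 255,000 = 51,000. The remaining 204,000 passes to the descendants.
The descendants' portion (204,000) is divided into 4 shares of 51,000: Thandi, Greta, and Esperanza each take 51,000; Wendel's 51,000 share passes to Wendel's issue.
Wendel's share (51,000) is divided into 2 shares of 25,500: Henrik and Quentin each take 25,500.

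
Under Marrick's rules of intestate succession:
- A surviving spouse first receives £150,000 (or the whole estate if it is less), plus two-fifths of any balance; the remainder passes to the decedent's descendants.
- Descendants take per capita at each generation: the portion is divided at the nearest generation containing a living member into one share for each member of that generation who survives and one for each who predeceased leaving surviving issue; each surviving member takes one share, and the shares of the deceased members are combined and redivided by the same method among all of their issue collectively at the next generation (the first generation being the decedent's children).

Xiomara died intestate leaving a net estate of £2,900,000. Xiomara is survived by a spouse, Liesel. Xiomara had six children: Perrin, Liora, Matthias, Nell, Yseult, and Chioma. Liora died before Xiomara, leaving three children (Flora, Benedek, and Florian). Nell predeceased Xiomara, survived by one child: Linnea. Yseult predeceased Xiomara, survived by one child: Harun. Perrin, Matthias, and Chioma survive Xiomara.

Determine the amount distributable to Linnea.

Linnea receives £165,000.

Liesel first takes £150,000, leaving a balance of £2,750,000. Liesel then takes two-fifths of the balance (£1,100,000), for a total of £1,250,000. The remaining £1,650,000 passes to the descendants.
The descendants' portion (£1,650,000) is divided at the children's generation into 6 shares of £275,000. Perrin, Matthias, and Chioma each take £275,000. The 3 shares of the deceased (Liora, Nell, and Yseult) are combined into a pool of £825,000.
That pool (£825,000) is divided at the grandchildren's generation equally among Flora, Benedek, Florian, Linnea, and Harun: £165,000 each.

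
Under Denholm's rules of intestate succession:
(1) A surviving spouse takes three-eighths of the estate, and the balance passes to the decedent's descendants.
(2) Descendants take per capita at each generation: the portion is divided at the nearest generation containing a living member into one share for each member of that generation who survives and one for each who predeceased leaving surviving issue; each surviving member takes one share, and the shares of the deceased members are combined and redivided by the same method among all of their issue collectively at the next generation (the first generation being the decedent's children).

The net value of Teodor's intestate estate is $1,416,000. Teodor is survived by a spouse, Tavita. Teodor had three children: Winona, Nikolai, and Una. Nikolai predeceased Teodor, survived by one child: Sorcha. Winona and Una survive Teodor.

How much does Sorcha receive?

Tavita takes three-eighths of $1,416,000 = $531,000. The remaining $885,000 passes to the descendants.
The descendants' portion ($885,000) is divided at the children's generation into 3 shares of $295,000. Winona and Una each take $295,000. The remaining share for the deceased Nikolai ($295,000) is carried to the next generation.
That pool ($295,000) passes entirely to Sorcha, the sole taker at the grandchildren's generation.

Sorcha receives $295,000.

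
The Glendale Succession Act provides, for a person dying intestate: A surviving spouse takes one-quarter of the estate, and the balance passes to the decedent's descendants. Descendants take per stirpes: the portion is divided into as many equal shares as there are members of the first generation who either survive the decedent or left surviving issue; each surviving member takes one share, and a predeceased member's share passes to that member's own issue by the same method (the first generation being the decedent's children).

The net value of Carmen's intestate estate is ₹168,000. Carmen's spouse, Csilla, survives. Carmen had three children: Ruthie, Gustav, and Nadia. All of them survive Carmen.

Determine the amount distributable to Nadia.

Nadia receives ₹42,000.

Csilla takes one-quarter of ₹168,000 = ₹42,000. The remaining ₹126,000 passes to the descendants.
The descendants' portion (₹126,000) is divided into 3 shares of ₹42,000: Ruthie, Gustav, and Nadia each take ₹42,000.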